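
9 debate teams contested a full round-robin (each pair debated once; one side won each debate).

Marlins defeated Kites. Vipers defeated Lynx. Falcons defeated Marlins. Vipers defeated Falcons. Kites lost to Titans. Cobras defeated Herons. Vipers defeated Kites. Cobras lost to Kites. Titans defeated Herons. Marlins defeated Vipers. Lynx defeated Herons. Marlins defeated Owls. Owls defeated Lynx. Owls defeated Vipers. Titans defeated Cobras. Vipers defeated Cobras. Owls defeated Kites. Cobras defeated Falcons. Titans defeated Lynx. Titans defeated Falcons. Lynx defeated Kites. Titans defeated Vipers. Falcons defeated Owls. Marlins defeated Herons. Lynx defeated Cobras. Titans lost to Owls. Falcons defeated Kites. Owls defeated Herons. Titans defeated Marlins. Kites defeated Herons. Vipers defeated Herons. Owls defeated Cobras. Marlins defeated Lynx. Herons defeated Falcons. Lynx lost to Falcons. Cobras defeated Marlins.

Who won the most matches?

Titans

Win totals: Vipers 5, Falcons 4, Owls 6, Titans 7, Lynx 3, Kites 2, Herons 1, Marlins 5, Cobras 3.
Titans leads with 7 wins (next highest: 6).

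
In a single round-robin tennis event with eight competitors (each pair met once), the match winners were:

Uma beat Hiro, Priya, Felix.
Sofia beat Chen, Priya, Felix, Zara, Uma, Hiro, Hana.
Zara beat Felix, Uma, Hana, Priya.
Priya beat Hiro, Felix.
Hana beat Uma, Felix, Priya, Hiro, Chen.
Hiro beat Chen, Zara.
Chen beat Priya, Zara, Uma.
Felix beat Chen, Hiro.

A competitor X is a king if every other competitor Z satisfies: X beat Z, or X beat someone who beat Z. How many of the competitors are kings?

1

Hiro cannot reach Sofia in two steps.
Zara cannot reach Sofia in two steps.
Felix cannot reach Sofia, Hana in two steps.
Sofia reaches everyone (king).
Uma cannot reach Sofia, Hana in two steps.
Hana cannot reach Sofia in two steps.
Priya cannot reach Sofia, Uma, Hana in two steps.
Chen cannot reach Sofia in two steps.
Kings: Sofia — 1.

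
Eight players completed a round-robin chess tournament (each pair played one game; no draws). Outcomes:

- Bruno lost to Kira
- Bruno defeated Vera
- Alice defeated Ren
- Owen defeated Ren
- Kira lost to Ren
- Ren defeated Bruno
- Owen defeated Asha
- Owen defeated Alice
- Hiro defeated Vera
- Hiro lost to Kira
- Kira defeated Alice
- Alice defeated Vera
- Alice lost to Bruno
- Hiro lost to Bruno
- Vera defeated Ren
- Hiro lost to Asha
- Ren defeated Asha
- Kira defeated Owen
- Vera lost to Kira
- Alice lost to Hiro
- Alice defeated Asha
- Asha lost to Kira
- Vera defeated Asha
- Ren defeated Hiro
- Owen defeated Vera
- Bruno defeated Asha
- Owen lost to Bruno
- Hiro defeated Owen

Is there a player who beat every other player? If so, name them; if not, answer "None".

Highest win total is Kira with 6 (out of 7 possible).
Kira lost to Ren, so no player went undefeated.

None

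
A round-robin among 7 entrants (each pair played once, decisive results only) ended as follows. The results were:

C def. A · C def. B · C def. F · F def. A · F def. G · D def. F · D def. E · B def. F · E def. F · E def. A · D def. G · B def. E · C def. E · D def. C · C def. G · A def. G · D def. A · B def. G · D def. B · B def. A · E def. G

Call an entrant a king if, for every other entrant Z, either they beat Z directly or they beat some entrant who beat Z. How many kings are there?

1

A cannot reach B, C, D, E, F in two steps.
B cannot reach C, D in two steps.
C cannot reach D in two steps.
D reaches everyone (king).
E cannot reach B, C, D in two steps.
F cannot reach B, C, D, E in two steps.
G cannot reach A, B, C, D, E, F in two steps.
Kings: D — 1.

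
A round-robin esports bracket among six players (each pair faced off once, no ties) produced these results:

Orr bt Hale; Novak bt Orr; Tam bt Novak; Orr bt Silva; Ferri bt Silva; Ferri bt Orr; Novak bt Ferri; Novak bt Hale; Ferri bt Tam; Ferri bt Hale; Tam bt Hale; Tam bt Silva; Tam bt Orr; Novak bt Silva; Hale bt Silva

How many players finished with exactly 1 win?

1

Win totals: Hale 1, Ferri 4, Novak 4, Silva 0, Orr 2, Tam 4.
Exactly 1: Hale — 1 player.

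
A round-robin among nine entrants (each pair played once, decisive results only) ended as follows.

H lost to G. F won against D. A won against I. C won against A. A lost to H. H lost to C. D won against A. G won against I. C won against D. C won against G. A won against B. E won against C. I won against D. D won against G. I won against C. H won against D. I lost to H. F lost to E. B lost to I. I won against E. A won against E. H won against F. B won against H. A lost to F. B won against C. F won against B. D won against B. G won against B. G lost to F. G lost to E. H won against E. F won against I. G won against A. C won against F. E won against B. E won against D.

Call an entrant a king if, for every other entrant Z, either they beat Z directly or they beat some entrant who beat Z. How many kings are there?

8

A reaches everyone (king).
B reaches everyone (king).
C reaches everyone (king).
D cannot reach F in two steps.
E reaches everyone (king).
F reaches everyone (king).
G reaches everyone (king).
H reaches everyone (king).
I reaches everyone (king).
Kings: A, B, C, E, F, G, H, I — 8.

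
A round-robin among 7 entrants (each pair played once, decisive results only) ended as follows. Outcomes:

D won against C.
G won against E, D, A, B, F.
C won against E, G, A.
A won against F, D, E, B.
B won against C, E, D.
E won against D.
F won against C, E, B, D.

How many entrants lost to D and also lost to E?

0

D beat: C.
E beat: D.
No one was beaten by both.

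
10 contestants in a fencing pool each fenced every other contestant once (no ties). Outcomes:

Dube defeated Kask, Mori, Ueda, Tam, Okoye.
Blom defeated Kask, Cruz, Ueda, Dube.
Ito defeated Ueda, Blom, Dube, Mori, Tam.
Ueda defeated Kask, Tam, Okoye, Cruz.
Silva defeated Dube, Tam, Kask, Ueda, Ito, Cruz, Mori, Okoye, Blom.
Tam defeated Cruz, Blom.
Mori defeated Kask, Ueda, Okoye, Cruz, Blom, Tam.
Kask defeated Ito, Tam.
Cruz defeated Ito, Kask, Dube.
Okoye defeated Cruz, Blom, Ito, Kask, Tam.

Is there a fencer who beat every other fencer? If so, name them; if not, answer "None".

Silva

Silva has 9 wins out of 9 opponents — a perfect record.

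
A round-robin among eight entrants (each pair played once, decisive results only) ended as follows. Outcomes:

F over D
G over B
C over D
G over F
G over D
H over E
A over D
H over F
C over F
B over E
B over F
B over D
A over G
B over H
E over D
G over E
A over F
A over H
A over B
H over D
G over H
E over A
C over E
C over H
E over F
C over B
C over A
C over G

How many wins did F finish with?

1

F's results: beat D; lost to A, B, C, E, G, H.
That is 1 win.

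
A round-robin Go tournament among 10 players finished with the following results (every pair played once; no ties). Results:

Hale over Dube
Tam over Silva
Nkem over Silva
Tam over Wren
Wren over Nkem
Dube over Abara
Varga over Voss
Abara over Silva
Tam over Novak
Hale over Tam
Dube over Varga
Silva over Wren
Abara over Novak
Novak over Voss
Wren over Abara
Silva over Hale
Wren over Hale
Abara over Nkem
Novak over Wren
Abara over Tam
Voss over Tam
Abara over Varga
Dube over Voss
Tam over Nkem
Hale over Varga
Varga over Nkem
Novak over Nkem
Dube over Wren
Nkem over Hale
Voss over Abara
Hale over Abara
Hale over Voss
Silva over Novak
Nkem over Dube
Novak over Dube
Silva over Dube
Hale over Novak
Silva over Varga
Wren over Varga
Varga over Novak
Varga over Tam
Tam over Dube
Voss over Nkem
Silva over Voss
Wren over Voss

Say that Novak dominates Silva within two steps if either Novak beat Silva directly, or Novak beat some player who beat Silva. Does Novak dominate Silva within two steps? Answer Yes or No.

Yes

Novak did not beat Silva directly.
Novak beat Voss, Dube, Nkem, Wren. Of those, Nkem beat Silva.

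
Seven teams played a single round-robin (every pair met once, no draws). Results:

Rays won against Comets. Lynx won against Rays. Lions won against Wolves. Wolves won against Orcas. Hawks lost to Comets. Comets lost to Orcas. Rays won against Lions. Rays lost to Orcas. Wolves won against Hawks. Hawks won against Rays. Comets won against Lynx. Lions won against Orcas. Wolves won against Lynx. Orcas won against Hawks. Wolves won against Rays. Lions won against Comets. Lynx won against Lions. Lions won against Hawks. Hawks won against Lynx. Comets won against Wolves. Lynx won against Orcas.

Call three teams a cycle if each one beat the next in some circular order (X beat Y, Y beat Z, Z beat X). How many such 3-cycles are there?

Win totals: Hawks 2, Rays 2, Lynx 3, Orcas 3, Wolves 4, Comets 3, Lions 4.
A team with w wins dominates both others in C(w,2) triples; summing gives 1 + 1 + 3 + 3 + 6 + 3 + 6 = 23 transitive triples.
Total triples C(7,3) = 35, so cyclic triples = 35 − 23 = 12.

12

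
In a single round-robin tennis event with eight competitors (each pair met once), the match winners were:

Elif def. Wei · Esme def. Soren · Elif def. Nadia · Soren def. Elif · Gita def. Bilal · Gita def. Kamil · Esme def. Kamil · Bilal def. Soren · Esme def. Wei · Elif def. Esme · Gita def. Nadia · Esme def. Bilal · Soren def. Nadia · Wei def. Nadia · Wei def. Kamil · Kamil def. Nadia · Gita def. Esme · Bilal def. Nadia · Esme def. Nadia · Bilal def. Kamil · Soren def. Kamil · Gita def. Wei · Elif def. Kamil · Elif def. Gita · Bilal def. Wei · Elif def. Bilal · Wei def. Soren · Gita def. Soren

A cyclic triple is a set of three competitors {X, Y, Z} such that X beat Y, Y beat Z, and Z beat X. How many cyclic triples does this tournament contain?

Win totals: Gita 6, Elif 6, Wei 3, Kamil 1, Bilal 4, Nadia 0, Esme 5, Soren 3.
A competitor with w wins dominates both others in C(w,2) triples; summing gives 15 + 15 + 3 + 0 + 6 + 0 + 10 + 3 = 52 transitive triples.
Total triples C(8,3) = 56, so cyclic triples = 56 − 52 = 4.

4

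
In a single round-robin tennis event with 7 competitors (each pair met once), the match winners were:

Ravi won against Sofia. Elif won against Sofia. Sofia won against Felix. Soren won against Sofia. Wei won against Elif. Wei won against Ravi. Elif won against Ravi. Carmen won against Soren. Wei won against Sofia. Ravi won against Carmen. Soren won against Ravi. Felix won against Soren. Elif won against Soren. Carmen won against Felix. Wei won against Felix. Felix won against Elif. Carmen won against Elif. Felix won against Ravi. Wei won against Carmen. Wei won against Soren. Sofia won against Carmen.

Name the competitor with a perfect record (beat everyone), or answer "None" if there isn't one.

Wei

Wei has 6 wins out of 6 opponents — a perfect record.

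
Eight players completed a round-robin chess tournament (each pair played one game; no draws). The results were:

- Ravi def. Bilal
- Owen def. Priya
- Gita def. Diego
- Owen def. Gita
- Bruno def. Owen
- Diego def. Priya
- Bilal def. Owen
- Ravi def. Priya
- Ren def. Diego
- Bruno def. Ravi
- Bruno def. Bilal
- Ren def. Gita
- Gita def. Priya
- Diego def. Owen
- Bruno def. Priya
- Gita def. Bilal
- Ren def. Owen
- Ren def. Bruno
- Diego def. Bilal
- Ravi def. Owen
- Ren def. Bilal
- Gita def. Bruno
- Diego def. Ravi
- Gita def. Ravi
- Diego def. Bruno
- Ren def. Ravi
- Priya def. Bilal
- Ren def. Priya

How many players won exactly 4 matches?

Win totals: Ravi 3, Ren 7, Diego 5, Owen 2, Bruno 4, Bilal 1, Gita 5, Priya 1.
Exactly 4: Bruno — 1 player.

1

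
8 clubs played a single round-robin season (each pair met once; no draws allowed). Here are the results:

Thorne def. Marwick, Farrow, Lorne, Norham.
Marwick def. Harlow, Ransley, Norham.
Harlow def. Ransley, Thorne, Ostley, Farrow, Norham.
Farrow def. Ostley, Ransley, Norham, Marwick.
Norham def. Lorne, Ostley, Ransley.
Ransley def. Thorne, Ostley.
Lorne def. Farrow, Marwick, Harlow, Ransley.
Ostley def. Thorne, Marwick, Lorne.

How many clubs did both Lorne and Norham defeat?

1

Lorne beat: Ransley, Harlow, Farrow, Marwick.
Norham beat: Ransley, Lorne, Ostley.
Both beat: Ransley — 1.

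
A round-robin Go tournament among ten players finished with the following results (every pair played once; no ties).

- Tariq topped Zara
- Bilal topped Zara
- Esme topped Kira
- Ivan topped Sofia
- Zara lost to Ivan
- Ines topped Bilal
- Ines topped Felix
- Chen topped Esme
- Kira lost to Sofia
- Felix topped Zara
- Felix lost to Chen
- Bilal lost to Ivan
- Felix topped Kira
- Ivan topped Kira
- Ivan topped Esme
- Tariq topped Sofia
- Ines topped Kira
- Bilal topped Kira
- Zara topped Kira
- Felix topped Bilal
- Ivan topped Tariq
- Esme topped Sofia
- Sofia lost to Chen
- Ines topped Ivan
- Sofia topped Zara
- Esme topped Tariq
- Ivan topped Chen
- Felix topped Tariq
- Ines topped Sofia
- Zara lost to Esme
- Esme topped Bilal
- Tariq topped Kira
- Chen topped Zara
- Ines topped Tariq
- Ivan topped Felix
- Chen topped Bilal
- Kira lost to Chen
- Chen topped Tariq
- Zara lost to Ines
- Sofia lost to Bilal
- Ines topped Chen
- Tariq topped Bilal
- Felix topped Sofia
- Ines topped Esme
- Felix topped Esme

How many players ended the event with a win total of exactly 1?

Win totals: Kira 0, Sofia 2, Felix 6, Ines 9, Zara 1, Bilal 3, Chen 7, Esme 5, Ivan 8, Tariq 4.
Exactly 1: Zara — 1 player.

1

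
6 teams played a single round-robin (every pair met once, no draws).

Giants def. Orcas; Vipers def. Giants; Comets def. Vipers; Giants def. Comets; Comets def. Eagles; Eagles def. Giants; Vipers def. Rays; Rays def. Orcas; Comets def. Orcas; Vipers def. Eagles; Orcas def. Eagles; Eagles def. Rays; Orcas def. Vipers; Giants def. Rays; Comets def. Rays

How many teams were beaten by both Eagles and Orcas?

Eagles beat: Giants, Rays.
Orcas beat: Eagles, Vipers.
No one was beaten by both.

0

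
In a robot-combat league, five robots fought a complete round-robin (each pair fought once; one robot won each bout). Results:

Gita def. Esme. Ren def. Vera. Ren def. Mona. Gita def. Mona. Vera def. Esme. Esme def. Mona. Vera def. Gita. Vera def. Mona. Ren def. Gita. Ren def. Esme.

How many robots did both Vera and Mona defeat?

Vera beat: Gita, Esme, Mona.
Mona beat: no one.
No one was beaten by both.

0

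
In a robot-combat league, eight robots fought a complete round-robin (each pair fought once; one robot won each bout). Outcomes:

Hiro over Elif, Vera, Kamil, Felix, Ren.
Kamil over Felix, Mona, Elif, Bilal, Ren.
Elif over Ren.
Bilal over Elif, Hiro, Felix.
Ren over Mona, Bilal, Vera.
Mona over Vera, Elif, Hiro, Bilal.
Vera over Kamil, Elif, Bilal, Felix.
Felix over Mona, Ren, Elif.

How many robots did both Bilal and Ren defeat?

Bilal beat: Hiro, Felix, Elif.
Ren beat: Bilal, Mona, Vera.
No one was beaten by both.

0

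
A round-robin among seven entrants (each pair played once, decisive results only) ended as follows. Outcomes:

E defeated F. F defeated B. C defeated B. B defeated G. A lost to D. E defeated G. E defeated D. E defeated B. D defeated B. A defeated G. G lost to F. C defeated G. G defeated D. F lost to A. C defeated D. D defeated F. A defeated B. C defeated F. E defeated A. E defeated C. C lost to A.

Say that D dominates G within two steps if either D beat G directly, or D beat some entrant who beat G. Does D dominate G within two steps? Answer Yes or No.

D did not beat G directly.
D beat A, B, F. Of those, A beat G.

Yes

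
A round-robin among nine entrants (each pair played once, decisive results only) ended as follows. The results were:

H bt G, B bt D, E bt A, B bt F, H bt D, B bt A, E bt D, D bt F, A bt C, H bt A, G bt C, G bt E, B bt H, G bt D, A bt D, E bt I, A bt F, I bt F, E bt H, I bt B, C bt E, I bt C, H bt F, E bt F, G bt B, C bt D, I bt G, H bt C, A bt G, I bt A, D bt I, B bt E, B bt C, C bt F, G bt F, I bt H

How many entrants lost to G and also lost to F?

G beat: B, C, D, E, F.
F beat: no one.
No one was beaten by both.

0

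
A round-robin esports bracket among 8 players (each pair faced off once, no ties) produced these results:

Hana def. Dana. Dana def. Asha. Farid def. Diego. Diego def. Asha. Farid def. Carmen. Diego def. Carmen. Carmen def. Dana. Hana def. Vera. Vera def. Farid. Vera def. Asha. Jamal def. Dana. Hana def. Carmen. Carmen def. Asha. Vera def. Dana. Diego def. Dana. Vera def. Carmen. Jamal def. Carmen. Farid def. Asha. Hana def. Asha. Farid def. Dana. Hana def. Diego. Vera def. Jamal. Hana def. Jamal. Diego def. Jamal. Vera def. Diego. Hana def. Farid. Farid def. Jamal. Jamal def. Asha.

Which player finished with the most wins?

Hana

Win totals: Diego 4, Jamal 3, Farid 5, Vera 6, Hana 7, Asha 0, Dana 1, Carmen 2.
Hana leads with 7 wins (next highest: 6).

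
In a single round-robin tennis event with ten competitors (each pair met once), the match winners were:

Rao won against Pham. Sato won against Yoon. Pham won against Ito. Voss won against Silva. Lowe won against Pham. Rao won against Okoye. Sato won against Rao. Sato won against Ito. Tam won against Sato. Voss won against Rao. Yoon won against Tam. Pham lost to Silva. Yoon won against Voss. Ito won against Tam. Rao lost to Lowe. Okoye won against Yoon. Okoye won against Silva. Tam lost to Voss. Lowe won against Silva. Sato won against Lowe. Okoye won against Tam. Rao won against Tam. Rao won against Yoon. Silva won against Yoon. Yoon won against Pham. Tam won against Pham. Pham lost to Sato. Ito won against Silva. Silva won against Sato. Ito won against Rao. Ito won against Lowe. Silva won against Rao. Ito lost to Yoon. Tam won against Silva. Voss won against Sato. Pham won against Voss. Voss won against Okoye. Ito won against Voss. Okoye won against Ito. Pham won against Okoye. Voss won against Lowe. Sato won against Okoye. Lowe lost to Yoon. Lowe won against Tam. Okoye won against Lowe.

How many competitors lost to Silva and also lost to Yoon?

Silva beat: Yoon, Rao, Pham, Sato.
Yoon beat: Lowe, Voss, Tam, Pham, Ito.
Both beat: Pham — 1.

1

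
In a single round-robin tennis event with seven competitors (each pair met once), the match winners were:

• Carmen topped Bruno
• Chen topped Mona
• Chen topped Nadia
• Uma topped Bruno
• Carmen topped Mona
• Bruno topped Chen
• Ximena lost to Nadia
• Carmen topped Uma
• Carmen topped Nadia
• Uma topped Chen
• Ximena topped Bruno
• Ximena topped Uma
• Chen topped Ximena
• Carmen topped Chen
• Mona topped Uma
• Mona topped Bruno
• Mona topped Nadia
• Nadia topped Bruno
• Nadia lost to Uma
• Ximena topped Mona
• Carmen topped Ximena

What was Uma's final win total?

Uma's results: beat Nadia, Bruno, Chen; lost to Ximena, Mona, Carmen.
That is 3 wins.

3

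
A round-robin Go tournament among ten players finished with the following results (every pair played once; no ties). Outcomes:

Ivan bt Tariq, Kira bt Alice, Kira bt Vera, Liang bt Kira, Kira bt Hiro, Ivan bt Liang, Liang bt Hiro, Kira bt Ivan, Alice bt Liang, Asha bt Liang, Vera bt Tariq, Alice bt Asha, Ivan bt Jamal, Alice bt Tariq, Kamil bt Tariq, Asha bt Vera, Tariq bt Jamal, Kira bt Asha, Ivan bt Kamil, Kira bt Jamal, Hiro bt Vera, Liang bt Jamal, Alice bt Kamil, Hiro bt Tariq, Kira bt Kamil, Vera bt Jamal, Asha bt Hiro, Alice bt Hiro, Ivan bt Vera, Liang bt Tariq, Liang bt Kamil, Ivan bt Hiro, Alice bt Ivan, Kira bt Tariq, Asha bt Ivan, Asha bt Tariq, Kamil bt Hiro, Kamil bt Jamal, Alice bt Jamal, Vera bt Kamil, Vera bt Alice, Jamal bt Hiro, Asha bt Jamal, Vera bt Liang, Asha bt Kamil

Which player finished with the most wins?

Kira

Win totals: Ivan 6, Tariq 1, Kira 8, Hiro 2, Kamil 3, Asha 7, Liang 5, Alice 7, Jamal 1, Vera 5.
Kira leads with 8 wins (next highest: 7).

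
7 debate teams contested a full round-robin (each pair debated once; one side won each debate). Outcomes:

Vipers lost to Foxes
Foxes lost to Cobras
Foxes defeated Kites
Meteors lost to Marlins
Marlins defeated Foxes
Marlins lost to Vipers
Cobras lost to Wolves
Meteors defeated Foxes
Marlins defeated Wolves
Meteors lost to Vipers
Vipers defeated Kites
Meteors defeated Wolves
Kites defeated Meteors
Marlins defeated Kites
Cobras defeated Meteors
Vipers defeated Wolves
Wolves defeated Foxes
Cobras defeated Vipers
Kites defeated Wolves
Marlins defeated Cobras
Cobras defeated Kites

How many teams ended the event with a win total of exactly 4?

Win totals: Cobras 4, Kites 2, Foxes 2, Vipers 4, Wolves 2, Meteors 2, Marlins 5.
Exactly 4: Cobras, Vipers — 2 teams.

2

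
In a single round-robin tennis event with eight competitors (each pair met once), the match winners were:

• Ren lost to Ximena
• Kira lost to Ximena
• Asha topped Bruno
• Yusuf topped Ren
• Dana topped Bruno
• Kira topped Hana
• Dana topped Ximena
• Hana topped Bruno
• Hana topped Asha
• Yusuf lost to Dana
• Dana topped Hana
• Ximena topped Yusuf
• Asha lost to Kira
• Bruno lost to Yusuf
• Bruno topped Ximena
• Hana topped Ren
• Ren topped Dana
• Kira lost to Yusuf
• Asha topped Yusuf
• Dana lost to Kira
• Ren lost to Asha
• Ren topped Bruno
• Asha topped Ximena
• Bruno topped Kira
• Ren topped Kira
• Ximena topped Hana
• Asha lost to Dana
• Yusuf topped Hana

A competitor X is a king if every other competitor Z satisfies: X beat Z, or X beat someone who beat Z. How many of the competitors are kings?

8

Asha reaches everyone (king).
Bruno reaches everyone (king).
Yusuf reaches everyone (king).
Dana reaches everyone (king).
Hana reaches everyone (king).
Kira reaches everyone (king).
Ximena reaches everyone (king).
Ren reaches everyone (king).
Kings: Asha, Bruno, Yusuf, Dana, Hana, Kira, Ximena, Ren — 8.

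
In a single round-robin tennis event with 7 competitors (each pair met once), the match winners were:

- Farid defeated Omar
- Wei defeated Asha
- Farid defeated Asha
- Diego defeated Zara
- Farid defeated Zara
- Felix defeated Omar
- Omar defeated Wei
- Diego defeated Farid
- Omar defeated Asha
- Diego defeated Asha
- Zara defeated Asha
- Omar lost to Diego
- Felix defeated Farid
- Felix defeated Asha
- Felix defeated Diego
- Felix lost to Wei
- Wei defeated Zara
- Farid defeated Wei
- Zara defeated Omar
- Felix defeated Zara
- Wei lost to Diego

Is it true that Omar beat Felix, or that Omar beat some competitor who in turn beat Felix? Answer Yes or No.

Yes

Omar did not beat Felix directly.
Omar beat Wei, Asha. Of those, Wei beat Felix.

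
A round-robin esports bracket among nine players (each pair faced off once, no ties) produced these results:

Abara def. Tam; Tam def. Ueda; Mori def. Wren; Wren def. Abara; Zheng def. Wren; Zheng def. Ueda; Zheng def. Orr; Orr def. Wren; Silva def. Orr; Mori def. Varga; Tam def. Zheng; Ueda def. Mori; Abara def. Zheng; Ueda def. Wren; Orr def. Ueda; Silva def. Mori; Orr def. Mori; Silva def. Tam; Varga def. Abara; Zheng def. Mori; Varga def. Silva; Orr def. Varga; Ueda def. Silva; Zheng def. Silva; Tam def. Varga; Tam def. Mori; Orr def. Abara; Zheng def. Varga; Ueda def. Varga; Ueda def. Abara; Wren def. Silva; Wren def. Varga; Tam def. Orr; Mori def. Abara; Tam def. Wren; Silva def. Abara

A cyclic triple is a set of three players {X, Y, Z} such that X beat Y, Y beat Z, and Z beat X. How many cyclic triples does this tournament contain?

Win totals: Silva 4, Zheng 6, Mori 3, Orr 5, Ueda 5, Abara 2, Tam 6, Wren 3, Varga 2.
A player with w wins dominates both others in C(w,2) triples; summing gives 6 + 15 + 3 + 10 + 10 + 1 + 15 + 3 + 1 = 64 transitive triples.
Total triples C(9,3) = 84, so cyclic triples = 84 − 64 = 20.

20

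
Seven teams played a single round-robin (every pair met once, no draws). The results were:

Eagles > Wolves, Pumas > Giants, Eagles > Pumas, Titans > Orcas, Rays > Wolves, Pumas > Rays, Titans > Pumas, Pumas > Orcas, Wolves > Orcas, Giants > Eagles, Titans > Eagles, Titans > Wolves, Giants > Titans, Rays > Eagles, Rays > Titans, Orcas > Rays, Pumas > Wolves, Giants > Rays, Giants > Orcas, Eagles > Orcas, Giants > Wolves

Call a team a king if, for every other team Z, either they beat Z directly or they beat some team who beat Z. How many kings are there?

Giants reaches everyone (king).
Pumas reaches everyone (king).
Orcas cannot reach Giants, Pumas in two steps.
Rays cannot reach Giants in two steps.
Eagles cannot reach Titans in two steps.
Titans reaches everyone (king).
Wolves cannot reach Giants, Pumas, Eagles, Titans in two steps.
Kings: Giants, Pumas, Titans — 3.

3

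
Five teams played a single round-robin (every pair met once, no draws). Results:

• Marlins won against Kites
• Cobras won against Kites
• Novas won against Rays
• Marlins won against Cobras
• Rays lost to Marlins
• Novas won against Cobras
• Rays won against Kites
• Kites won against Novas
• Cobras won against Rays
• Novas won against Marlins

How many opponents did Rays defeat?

1

Rays' results: beat Kites; lost to Novas, Marlins, Cobras.
That is 1 win.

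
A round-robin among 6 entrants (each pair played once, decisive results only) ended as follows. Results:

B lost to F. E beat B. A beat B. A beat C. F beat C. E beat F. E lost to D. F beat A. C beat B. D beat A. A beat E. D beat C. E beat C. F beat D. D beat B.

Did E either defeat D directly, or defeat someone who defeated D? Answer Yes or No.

E did not beat D directly.
E beat B, C, F. Of those, F beat D.

Yes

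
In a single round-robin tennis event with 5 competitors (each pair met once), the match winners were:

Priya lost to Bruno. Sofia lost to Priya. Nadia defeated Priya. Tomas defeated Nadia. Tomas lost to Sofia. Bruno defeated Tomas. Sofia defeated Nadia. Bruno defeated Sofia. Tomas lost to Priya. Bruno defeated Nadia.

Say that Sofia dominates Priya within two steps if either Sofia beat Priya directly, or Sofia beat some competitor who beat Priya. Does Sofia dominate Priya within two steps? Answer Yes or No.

Yes

Sofia did not beat Priya directly.
Sofia beat Tomas, Nadia. Of those, Nadia beat Priya.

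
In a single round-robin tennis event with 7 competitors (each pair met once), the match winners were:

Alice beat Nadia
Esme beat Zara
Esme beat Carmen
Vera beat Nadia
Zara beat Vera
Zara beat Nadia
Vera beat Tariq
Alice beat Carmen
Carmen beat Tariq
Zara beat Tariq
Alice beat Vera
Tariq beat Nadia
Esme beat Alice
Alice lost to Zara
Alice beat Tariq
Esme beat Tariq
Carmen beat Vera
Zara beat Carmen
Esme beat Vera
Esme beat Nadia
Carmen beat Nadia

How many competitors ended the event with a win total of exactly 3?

1

Win totals: Zara 5, Nadia 0, Tariq 1, Carmen 3, Esme 6, Alice 4, Vera 2.
Exactly 3: Carmen — 1 competitor.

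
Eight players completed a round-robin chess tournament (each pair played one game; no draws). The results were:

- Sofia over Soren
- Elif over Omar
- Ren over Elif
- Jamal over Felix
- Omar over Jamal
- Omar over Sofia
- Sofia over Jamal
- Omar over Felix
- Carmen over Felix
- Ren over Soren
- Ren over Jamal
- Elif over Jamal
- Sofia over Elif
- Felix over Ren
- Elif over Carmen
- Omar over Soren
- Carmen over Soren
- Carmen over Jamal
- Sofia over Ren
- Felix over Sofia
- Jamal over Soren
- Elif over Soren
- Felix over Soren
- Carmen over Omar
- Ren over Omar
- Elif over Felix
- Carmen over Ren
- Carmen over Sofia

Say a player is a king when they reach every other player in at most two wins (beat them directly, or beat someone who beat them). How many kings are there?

4

Omar cannot reach Carmen in two steps.
Soren cannot reach Omar, Sofia, Felix, Ren, Jamal, Carmen, Elif in two steps.
Sofia reaches everyone (king).
Felix cannot reach Carmen in two steps.
Ren reaches everyone (king).
Jamal cannot reach Omar, Carmen, Elif in two steps.
Carmen reaches everyone (king).
Elif reaches everyone (king).
Kings: Sofia, Ren, Carmen, Elif — 4.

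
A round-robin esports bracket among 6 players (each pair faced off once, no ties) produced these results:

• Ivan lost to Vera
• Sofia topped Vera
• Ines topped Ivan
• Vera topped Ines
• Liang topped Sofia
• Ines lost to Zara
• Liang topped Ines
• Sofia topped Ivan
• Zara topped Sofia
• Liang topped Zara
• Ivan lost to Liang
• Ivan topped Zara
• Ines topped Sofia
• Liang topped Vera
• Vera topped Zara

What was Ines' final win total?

2

Ines' results: beat Sofia, Ivan; lost to Liang, Vera, Zara.
That is 2 wins.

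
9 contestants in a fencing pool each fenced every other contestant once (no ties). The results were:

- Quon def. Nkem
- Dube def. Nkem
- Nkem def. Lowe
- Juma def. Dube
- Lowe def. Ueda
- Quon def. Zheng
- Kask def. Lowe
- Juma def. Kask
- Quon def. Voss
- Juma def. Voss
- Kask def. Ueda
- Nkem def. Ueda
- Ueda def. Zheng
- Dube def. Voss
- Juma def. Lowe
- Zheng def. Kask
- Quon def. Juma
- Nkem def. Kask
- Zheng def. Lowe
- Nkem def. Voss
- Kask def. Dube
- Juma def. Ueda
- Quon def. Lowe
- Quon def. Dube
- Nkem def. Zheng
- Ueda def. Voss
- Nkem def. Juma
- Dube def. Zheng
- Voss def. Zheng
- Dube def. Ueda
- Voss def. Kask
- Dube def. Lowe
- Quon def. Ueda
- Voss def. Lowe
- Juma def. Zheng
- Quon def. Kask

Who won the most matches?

Win totals: Juma 6, Zheng 2, Nkem 6, Kask 3, Quon 8, Lowe 1, Dube 5, Voss 3, Ueda 2.
Quon leads with 8 wins (next highest: 6).

Quon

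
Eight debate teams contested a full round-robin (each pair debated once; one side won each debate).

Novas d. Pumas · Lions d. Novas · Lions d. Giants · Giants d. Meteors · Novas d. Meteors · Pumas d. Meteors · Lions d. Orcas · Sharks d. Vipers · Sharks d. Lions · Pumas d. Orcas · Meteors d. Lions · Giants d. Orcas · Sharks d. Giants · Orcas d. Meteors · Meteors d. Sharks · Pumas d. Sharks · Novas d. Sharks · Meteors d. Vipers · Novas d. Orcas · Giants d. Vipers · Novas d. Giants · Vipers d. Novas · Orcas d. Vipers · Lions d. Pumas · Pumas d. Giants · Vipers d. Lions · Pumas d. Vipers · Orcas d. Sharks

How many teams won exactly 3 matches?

4

Win totals: Lions 4, Sharks 3, Giants 3, Meteors 3, Orcas 3, Vipers 2, Novas 5, Pumas 5.
Exactly 3: Sharks, Giants, Meteors, Orcas — 4 teams.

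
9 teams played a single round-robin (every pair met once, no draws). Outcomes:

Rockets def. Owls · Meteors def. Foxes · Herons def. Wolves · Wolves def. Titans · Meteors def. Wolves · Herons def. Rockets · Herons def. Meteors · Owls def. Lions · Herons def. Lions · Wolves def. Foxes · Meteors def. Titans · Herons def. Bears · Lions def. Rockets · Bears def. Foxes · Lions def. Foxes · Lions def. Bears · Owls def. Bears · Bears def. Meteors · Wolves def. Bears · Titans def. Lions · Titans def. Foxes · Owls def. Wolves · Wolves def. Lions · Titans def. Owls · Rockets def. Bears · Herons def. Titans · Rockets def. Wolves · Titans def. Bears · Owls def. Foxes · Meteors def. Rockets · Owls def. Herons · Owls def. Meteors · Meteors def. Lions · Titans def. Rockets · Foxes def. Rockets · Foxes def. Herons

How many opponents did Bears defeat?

Bears' results: beat Foxes, Meteors; lost to Titans, Lions, Owls, Herons, Wolves, Rockets.
That is 2 wins.

2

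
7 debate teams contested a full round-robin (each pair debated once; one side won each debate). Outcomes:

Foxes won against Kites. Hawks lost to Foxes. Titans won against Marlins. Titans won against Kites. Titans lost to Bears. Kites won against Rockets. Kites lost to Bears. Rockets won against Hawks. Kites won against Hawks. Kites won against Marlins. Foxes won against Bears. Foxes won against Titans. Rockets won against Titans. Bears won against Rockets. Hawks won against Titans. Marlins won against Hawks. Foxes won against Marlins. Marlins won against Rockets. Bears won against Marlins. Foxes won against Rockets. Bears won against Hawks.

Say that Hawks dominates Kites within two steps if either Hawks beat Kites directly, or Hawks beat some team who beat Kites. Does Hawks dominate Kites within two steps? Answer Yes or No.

Hawks did not beat Kites directly.
Hawks beat Titans. Of those, Titans beat Kites.

Yes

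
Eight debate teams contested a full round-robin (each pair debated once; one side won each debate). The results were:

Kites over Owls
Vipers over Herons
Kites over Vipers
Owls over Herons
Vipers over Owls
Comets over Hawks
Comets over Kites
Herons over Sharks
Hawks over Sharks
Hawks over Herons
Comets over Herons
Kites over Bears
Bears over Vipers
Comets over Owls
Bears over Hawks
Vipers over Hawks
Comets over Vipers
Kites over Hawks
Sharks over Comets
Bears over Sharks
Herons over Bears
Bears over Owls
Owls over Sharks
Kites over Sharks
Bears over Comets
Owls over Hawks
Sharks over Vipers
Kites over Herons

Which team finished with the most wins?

Win totals: Kites 6, Owls 3, Hawks 2, Herons 2, Bears 5, Vipers 3, Comets 5, Sharks 2.
Kites leads with 6 wins (next highest: 5).

Kites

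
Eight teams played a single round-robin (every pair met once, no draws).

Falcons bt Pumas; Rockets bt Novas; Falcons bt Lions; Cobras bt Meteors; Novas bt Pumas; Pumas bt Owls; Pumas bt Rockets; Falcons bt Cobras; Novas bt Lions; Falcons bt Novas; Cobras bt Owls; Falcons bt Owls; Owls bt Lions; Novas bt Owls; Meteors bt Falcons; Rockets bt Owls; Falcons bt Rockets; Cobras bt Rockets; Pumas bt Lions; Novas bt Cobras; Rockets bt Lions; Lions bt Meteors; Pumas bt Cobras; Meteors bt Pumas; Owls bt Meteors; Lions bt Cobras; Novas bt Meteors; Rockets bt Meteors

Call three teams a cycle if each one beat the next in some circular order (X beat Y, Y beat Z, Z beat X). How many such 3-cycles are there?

Win totals: Meteors 2, Lions 2, Rockets 4, Falcons 6, Owls 2, Pumas 4, Novas 5, Cobras 3.
A team with w wins dominates both others in C(w,2) triples; summing gives 1 + 1 + 6 + 15 + 1 + 6 + 10 + 3 = 43 transitive triples.
Total triples C(8,3) = 56, so cyclic triples = 56 − 43 = 13.

13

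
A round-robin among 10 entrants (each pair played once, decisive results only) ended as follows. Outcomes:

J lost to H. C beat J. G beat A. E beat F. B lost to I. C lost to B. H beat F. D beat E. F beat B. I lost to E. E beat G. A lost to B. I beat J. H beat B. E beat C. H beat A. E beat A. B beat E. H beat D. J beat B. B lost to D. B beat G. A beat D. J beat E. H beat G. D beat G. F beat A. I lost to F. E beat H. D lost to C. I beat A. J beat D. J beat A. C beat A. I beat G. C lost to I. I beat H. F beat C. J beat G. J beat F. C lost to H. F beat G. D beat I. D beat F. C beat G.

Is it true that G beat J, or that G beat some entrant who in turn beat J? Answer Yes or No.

No

G did not beat J directly.
G beat A, but each of them lost to J. No two-step path.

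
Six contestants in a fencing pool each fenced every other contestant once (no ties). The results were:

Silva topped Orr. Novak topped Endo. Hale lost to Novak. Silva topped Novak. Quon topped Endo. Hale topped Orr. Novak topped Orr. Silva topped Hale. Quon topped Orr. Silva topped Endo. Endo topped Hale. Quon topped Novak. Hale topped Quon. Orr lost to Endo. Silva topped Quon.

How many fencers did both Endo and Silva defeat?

2

Endo beat: Hale, Orr.
Silva beat: Hale, Orr, Endo, Novak, Quon.
Both beat: Hale, Orr — 2.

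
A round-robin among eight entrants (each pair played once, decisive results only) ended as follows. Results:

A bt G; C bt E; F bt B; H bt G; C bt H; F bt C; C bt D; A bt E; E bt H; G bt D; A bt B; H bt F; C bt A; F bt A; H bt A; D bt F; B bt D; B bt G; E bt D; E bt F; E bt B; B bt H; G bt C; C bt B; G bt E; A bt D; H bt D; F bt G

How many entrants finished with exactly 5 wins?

1

Win totals: A 4, B 3, C 5, D 1, E 4, F 4, G 3, H 4.
Exactly 5: C — 1 entrant.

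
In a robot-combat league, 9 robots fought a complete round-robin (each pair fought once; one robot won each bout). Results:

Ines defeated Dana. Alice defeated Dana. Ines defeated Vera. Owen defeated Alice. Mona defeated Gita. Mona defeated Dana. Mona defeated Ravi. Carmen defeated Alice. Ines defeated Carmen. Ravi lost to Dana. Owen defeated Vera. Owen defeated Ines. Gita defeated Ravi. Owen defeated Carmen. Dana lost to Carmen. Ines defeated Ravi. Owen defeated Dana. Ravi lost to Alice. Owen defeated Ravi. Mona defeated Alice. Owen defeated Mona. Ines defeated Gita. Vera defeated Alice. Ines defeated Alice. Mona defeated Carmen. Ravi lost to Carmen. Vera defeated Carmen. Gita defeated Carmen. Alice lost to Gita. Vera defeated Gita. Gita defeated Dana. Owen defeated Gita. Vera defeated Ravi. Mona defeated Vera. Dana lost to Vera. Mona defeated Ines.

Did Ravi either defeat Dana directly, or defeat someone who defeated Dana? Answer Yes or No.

Ravi did not beat Dana directly.
Ravi beat no one, so there is no intermediate robot.

No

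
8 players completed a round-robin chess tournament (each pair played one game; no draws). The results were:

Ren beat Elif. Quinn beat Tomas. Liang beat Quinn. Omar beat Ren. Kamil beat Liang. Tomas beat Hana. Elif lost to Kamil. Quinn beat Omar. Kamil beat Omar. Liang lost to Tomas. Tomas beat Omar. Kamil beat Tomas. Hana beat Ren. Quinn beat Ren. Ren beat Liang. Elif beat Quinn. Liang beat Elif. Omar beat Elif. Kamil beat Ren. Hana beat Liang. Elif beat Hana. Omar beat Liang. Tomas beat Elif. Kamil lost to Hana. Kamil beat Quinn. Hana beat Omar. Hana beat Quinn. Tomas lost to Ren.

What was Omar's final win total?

Omar's results: beat Elif, Ren, Liang; lost to Quinn, Hana, Kamil, Tomas.
That is 3 wins.

3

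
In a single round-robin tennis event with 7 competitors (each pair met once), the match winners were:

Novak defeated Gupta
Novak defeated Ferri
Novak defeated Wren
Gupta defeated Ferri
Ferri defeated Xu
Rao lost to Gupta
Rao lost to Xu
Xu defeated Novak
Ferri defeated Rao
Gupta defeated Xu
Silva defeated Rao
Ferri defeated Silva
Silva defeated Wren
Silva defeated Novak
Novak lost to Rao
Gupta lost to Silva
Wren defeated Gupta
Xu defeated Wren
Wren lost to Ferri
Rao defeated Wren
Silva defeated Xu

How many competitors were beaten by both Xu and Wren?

0

Xu beat: Wren, Rao, Novak.
Wren beat: Gupta.
No one was beaten by both.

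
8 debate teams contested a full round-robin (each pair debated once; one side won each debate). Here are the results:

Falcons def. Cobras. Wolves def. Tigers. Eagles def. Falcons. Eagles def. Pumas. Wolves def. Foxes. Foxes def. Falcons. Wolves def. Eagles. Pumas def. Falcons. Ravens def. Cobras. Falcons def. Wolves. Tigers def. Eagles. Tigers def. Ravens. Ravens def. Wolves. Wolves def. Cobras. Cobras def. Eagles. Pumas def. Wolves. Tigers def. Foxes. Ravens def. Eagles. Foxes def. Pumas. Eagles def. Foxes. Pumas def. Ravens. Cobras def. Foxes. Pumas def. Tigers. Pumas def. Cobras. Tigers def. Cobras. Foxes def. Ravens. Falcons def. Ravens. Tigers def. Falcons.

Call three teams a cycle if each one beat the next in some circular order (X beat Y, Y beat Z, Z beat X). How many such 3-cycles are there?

Win totals: Cobras 2, Wolves 4, Pumas 5, Foxes 3, Falcons 3, Ravens 3, Eagles 3, Tigers 5.
A team with w wins dominates both others in C(w,2) triples; summing gives 1 + 6 + 10 + 3 + 3 + 3 + 3 + 10 = 39 transitive triples.
Total triples C(8,3) = 56, so cyclic triples = 56 − 39 = 17.

17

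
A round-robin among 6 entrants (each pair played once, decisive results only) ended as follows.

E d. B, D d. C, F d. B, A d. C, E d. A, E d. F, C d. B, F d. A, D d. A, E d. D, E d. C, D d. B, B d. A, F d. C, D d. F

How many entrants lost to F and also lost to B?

F beat: A, B, C.
B beat: A.
Both beat: A — 1.

1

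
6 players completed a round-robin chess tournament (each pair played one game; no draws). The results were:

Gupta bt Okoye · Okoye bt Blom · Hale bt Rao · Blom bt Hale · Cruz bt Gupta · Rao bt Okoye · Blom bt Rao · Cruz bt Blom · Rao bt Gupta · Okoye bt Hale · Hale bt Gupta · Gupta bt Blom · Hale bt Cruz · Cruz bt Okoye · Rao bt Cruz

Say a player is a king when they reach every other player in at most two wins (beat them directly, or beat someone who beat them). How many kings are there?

Okoye reaches everyone (king).
Gupta cannot reach Cruz in two steps.
Blom reaches everyone (king).
Rao reaches everyone (king).
Hale reaches everyone (king).
Cruz reaches everyone (king).
Kings: Okoye, Blom, Rao, Hale, Cruz — 5.

5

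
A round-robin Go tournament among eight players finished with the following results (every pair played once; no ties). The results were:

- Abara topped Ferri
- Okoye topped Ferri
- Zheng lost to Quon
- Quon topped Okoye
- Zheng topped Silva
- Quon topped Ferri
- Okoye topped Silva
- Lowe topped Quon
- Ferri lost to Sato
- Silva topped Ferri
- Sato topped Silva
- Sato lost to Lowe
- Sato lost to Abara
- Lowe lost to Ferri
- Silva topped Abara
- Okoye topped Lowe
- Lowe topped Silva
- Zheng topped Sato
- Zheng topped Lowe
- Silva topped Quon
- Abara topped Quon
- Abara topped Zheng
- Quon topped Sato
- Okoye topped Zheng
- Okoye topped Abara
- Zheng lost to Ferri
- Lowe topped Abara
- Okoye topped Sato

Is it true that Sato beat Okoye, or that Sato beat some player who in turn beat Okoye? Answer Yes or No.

Sato did not beat Okoye directly.
Sato beat Silva, Ferri, but each of them lost to Okoye. No two-step path.

No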